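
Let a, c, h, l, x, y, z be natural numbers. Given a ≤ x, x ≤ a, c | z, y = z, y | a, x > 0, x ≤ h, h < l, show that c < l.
Because a ≤ x and x ≤ a, a = x. Because y = z and y | a, z | a. c | z, so c | a. Since a = x, c | x. x > 0, so c ≤ x. x ≤ h and h < l, so x < l. c ≤ x, so c < l.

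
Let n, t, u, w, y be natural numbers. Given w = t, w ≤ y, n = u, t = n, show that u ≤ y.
Because w = t and t = n, w = n. Since n = u, w = u. w ≤ y, so u ≤ y.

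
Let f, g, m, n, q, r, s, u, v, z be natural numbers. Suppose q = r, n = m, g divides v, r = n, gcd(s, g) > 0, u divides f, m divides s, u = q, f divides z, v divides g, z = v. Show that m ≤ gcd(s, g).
v divides g and g divides v, therefore v = g. q = r and r = n, hence q = n. n = m, so q = m. u = q and u divides f, therefore q divides f. q = m, so m divides f. z = v and f divides z, therefore f divides v. Because m divides f, m divides v. v = g, so m divides g. From m divides s, m divides gcd(s, g). gcd(s, g) > 0, so m ≤ gcd(s, g).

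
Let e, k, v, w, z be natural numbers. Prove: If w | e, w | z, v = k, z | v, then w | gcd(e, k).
v = k and z | v, thus z | k. w | z, so w | k. Since w | e, w | gcd(e, k).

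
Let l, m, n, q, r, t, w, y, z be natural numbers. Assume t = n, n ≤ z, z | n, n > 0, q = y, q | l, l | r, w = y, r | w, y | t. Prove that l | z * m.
z | n and n > 0, therefore z ≤ n. n ≤ z, so n = z. Since t = n, t = z. q = y and q | l, hence y | l. Since w = y and r | w, r | y. l | r, so l | y. Since y | l, y = l. y | t, so l | t. Since t = z, l | z. Then l | z * m.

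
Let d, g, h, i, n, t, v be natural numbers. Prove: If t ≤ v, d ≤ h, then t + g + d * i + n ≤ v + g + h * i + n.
From t ≤ v, t + g ≤ v + g. Since d ≤ h, d * i ≤ h * i. Then d * i + n ≤ h * i + n. Since t + g ≤ v + g, t + g + d * i + n ≤ v + g + h * i + n.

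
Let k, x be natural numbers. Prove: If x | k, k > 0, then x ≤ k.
x | k and k > 0. By divisors are at most what they divide, x ≤ k.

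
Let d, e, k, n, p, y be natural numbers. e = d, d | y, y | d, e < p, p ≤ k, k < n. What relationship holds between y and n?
y < n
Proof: d | y and y | d, thus d = y. e = d, so e = y. From e < p and p ≤ k, e < k. k < n, so e < n. e = y, so y < n.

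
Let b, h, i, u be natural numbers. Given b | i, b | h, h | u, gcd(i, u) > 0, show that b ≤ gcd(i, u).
From b | h and h | u, b | u. b | i, so b | gcd(i, u). gcd(i, u) > 0, so b ≤ gcd(i, u).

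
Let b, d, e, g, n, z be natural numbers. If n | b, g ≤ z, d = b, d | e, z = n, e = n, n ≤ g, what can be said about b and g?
b = g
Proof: e = n and d | e, therefore d | n. d = b, so b | n. n | b, so b = n. z = n and g ≤ z, so g ≤ n. Since n ≤ g, n = g. Since b = n, b = g.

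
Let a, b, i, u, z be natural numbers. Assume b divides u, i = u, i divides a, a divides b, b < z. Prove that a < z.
i = u and i divides a, thus u divides a. Since b divides u, b divides a. From a divides b, b = a. Since b < z, a < z.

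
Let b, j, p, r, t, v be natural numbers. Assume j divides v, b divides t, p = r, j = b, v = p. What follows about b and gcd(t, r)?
b divides gcd(t, r)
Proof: v = p and j divides v, so j divides p. Since j = b, b divides p. Since p = r, b divides r. b divides t, so b divides gcd(t, r).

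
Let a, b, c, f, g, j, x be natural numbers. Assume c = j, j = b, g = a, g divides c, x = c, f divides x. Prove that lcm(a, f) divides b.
c = j and j = b, so c = b. g = a and g divides c, so a divides c. x = c and f divides x, thus f divides c. a divides c, so lcm(a, f) divides c. From c = b, lcm(a, f) divides b.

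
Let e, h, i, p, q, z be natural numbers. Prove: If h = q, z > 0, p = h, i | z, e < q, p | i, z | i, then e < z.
i | z and z | i, hence i = z. From p = h and h = q, p = q. p | i, so q | i. Since i = z, q | z. Since z > 0, q ≤ z. e < q, so e < z.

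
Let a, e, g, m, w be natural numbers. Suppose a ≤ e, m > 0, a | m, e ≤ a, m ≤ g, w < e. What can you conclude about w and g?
w < g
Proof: From a ≤ e and e ≤ a, a = e. a | m and m > 0, hence a ≤ m. Since a = e, e ≤ m. w < e, so w < m. Because m ≤ g, w < g.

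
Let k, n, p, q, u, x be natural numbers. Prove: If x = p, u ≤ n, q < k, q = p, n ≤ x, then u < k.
Since u ≤ n and n ≤ x, u ≤ x. x = p, so u ≤ p. q = p and q < k, therefore p < k. u ≤ p, so u < k.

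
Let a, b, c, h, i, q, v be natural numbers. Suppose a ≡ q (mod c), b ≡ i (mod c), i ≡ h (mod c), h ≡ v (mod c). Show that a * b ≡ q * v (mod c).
Since b ≡ i (mod c) and i ≡ h (mod c), b ≡ h (mod c). h ≡ v (mod c), so b ≡ v (mod c). Since a ≡ q (mod c), a * b ≡ q * v (mod c).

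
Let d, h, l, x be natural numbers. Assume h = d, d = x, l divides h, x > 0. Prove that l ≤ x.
h = d and d = x, therefore h = x. l divides h, so l divides x. Since x > 0, l ≤ x.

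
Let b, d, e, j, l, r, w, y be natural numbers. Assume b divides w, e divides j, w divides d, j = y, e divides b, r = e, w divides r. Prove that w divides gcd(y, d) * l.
e divides b and b divides w, hence e divides w. Because r = e and w divides r, w divides e. e divides w, so e = w. e divides j, so w divides j. From j = y, w divides y. Since w divides d, w divides gcd(y, d). Then w divides gcd(y, d) * l.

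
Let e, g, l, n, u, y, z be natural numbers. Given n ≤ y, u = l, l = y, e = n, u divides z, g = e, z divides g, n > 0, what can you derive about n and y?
n = y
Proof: u = l and l = y, so u = y. g = e and z divides g, therefore z divides e. u divides z, so u divides e. Since e = n, u divides n. Since u = y, y divides n. Since n > 0, y ≤ n. Since n ≤ y, n = y.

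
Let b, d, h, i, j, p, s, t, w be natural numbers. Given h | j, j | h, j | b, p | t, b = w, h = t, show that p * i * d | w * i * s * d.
Since j | h and h | j, j = h. h = t, so j = t. b = w and j | b, hence j | w. j = t, so t | w. Since p | t, p | w. Then p * i | w * i. Then p * i | w * i * s. Then p * i * d | w * i * s * d.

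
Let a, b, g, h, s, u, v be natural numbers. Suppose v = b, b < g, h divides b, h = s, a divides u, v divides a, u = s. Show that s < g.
From v divides a and a divides u, v divides u. Since u = s, v divides s. From v = b, b divides s. h = s and h divides b, hence s divides b. From b divides s, b = s. Since b < g, s < g.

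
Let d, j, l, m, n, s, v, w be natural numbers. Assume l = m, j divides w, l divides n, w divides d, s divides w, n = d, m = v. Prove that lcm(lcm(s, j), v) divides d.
s divides w and j divides w, thus lcm(s, j) divides w. Since w divides d, lcm(s, j) divides d. l = m and l divides n, hence m divides n. Since m = v, v divides n. n = d, so v divides d. lcm(s, j) divides d, so lcm(lcm(s, j), v) divides d.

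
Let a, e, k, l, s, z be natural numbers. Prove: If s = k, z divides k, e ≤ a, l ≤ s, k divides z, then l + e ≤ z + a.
Since k divides z and z divides k, k = z. s = k and l ≤ s, so l ≤ k. k = z, so l ≤ z. e ≤ a, so l + e ≤ z + a.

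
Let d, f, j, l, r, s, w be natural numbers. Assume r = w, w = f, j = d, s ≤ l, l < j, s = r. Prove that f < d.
s = r and r = w, hence s = w. w = f, so s = f. j = d and l < j, thus l < d. s ≤ l, so s < d. Since s = f, f < d.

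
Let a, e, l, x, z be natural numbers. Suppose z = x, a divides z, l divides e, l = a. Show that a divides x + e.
Because z = x and a divides z, a divides x. Because l = a and l divides e, a divides e. Since a divides x, a divides x + e.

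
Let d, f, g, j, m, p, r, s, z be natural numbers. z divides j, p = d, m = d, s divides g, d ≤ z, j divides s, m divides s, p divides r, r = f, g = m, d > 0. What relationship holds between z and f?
z divides f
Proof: Because g = m and s divides g, s divides m. Since m divides s, s = m. m = d, so s = d. z divides j and j divides s, thus z divides s. s = d, so z divides d. Since d > 0, z ≤ d. Since d ≤ z, d = z. From p = d and p divides r, d divides r. r = f, so d divides f. Because d = z, z divides f.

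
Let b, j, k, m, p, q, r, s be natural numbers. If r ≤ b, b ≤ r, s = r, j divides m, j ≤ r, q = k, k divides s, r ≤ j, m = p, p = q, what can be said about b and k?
b = k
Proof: b ≤ r and r ≤ b, thus b = r. j ≤ r and r ≤ j, hence j = r. m = p and p = q, so m = q. Since q = k, m = k. Because j divides m, j divides k. j = r, so r divides k. s = r and k divides s, thus k divides r. Because r divides k, r = k. Since b = r, b = k.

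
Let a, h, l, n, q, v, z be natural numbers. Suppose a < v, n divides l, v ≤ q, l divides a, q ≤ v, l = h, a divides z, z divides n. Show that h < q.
a divides z and z divides n, therefore a divides n. Because n divides l, a divides l. l divides a, so a = l. Since l = h, a = h. v ≤ q and q ≤ v, therefore v = q. Since a < v, a < q. a = h, so h < q.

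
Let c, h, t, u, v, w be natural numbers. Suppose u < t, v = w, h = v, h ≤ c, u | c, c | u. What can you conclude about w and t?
w < t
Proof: Because h = v and v = w, h = w. h ≤ c, so w ≤ c. u | c and c | u, hence u = c. Since u < t, c < t. w ≤ c, so w < t.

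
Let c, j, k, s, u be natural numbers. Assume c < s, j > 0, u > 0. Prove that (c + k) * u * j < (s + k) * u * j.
Because c < s, c + k < s + k. Combining with u > 0, by multiplying by a positive, (c + k) * u < (s + k) * u. Combining with j > 0, by multiplying by a positive, (c + k) * u * j < (s + k) * u * j.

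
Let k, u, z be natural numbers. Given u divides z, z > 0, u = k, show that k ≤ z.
Because u = k and u divides z, k divides z. Since z > 0, k ≤ z.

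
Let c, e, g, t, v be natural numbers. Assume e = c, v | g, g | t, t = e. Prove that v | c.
Because t = e and g | t, g | e. Since e = c, g | c. Since v | g, v | c.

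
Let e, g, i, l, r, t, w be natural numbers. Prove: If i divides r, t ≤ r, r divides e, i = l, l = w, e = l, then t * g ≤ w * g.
e = l and r divides e, so r divides l. Since i = l and i divides r, l divides r. From r divides l, r = l. Because l = w, r = w. Since t ≤ r, t ≤ w. By multiplying by a non-negative, t * g ≤ w * g.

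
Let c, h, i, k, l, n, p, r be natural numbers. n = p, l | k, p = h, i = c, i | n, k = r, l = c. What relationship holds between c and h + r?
c | h + r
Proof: n = p and p = h, hence n = h. i = c and i | n, hence c | n. n = h, so c | h. k = r and l | k, therefore l | r. Since l = c, c | r. Since c | h, c | h + r.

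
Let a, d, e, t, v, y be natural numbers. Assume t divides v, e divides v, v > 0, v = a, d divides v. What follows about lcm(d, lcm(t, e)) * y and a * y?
lcm(d, lcm(t, e)) * y ≤ a * y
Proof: From t divides v and e divides v, lcm(t, e) divides v. d divides v, so lcm(d, lcm(t, e)) divides v. Since v > 0, lcm(d, lcm(t, e)) ≤ v. v = a, so lcm(d, lcm(t, e)) ≤ a. By multiplying by a non-negative, lcm(d, lcm(t, e)) * y ≤ a * y.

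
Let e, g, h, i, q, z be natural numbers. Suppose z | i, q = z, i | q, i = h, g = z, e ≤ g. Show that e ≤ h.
Because q = z and i | q, i | z. z | i, so z = i. From i = h, z = h. From g = z and e ≤ g, e ≤ z. z = h, so e ≤ h.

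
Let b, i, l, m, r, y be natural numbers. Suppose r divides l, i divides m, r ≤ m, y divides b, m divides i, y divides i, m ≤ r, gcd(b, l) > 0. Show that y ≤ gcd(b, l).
r ≤ m and m ≤ r, hence r = m. Because m divides i and i divides m, m = i. Because r = m, r = i. r divides l, so i divides l. Since y divides i, y divides l. Since y divides b, y divides gcd(b, l). Since gcd(b, l) > 0, y ≤ gcd(b, l).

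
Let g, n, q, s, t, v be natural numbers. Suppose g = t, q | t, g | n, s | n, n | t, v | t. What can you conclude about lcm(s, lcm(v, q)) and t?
lcm(s, lcm(v, q)) | t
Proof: g = t and g | n, therefore t | n. From n | t, n = t. Since s | n, s | t. v | t and q | t, hence lcm(v, q) | t. Since s | t, lcm(s, lcm(v, q)) | t.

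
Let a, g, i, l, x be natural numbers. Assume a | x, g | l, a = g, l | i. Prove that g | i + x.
From g | l and l | i, g | i. a = g and a | x, hence g | x. Since g | i, g | i + x.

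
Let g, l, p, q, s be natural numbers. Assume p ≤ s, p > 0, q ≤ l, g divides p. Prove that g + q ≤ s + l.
g divides p and p > 0, so g ≤ p. Since p ≤ s, g ≤ s. From q ≤ l, g + q ≤ s + l.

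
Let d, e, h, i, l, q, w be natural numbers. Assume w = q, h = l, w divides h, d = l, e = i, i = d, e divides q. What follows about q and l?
q = l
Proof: h = l and w divides h, so w divides l. Since w = q, q divides l. Because e = i and i = d, e = d. e divides q, so d divides q. d = l, so l divides q. q divides l, so q = l.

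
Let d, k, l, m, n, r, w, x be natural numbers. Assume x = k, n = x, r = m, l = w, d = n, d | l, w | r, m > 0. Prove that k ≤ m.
d = n and d | l, so n | l. l = w, so n | w. Since w | r, n | r. r = m, so n | m. Since n = x, x | m. x = k, so k | m. Since m > 0, k ≤ m.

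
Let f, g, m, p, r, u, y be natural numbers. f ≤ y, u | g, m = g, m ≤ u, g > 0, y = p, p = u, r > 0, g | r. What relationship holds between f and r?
f ≤ r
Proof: From y = p and p = u, y = u. u | g and g > 0, therefore u ≤ g. m = g and m ≤ u, so g ≤ u. u ≤ g, so u = g. Since y = u, y = g. Since f ≤ y, f ≤ g. Since g | r and r > 0, g ≤ r. Since f ≤ g, f ≤ r.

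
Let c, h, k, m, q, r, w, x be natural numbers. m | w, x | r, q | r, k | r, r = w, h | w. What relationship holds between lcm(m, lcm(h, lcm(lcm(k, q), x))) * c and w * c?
lcm(m, lcm(h, lcm(lcm(k, q), x))) * c | w * c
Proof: Because k | r and q | r, lcm(k, q) | r. x | r, so lcm(lcm(k, q), x) | r. Since r = w, lcm(lcm(k, q), x) | w. Because h | w, lcm(h, lcm(lcm(k, q), x)) | w. m | w, so lcm(m, lcm(h, lcm(lcm(k, q), x))) | w. Then lcm(m, lcm(h, lcm(lcm(k, q), x))) * c | w * c.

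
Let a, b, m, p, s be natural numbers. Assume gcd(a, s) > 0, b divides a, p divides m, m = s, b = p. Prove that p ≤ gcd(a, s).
From b = p and b divides a, p divides a. Because m = s and p divides m, p divides s. p divides a, so p divides gcd(a, s). gcd(a, s) > 0, so p ≤ gcd(a, s).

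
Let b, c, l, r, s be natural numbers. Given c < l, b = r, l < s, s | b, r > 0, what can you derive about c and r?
c < r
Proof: c < l and l < s, hence c < s. b = r and s | b, hence s | r. r > 0, so s ≤ r. Since c < s, c < r.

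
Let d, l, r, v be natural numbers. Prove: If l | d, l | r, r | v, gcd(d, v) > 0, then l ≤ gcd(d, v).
l | r and r | v, hence l | v. l | d, so l | gcd(d, v). From gcd(d, v) > 0, l ≤ gcd(d, v).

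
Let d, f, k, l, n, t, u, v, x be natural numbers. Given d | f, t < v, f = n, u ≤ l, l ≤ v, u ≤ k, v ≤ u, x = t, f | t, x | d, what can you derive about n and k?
n < k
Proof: x | d and d | f, so x | f. Since x = t, t | f. From f | t, t = f. Because f = n, t = n. u ≤ l and l ≤ v, so u ≤ v. v ≤ u, so v = u. Since t < v, t < u. u ≤ k, so t < k. Because t = n, n < k.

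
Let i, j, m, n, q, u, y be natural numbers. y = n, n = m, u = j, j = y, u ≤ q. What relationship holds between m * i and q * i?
m * i ≤ q * i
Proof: From y = n and n = m, y = m. Since u = j and j = y, u = y. u ≤ q, so y ≤ q. y = m, so m ≤ q. By multiplying by a non-negative, m * i ≤ q * i.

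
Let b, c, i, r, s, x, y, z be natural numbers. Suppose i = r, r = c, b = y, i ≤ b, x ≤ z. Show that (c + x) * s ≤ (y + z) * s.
Since i = r and r = c, i = c. b = y and i ≤ b, therefore i ≤ y. From i = c, c ≤ y. x ≤ z, so c + x ≤ y + z. By multiplying by a non-negative, (c + x) * s ≤ (y + z) * s.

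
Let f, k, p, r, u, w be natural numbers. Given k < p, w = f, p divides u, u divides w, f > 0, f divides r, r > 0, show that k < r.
Because p divides u and u divides w, p divides w. Since w = f, p divides f. f > 0, so p ≤ f. Since f divides r and r > 0, f ≤ r. Since p ≤ f, p ≤ r. k < p, so k < r.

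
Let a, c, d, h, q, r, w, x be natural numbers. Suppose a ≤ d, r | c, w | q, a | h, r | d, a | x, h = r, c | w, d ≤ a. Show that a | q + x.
d ≤ a and a ≤ d, hence d = a. From r | d, r | a. Since h = r and a | h, a | r. Since r | a, r = a. r | c and c | w, thus r | w. w | q, so r | q. r = a, so a | q. Since a | x, a | q + x.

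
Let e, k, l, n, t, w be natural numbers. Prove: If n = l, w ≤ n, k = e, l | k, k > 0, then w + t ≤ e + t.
From n = l and w ≤ n, w ≤ l. From l | k and k > 0, l ≤ k. Since k = e, l ≤ e. Since w ≤ l, w ≤ e. Then w + t ≤ e + t.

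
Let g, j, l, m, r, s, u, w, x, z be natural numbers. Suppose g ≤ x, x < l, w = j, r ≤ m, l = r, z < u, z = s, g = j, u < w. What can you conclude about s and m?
s < m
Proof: z < u and u < w, thus z < w. Since w = j, z < j. Since z = s, s < j. g = j and g ≤ x, hence j ≤ x. l = r and x < l, therefore x < r. From r ≤ m, x < m. j ≤ x, so j < m. Because s < j, s < m.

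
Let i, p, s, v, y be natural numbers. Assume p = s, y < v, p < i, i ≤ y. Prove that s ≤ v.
From p = s and p < i, s < i. i ≤ y, so s < y. Since y < v, s < v. Then s ≤ v.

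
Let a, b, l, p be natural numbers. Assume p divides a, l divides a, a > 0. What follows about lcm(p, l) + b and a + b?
lcm(p, l) + b ≤ a + b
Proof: p divides a and l divides a, so lcm(p, l) divides a. a > 0, so lcm(p, l) ≤ a. Then lcm(p, l) + b ≤ a + b.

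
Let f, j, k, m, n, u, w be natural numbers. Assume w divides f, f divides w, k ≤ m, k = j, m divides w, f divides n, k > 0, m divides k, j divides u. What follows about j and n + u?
j divides n + u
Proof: m divides k and k > 0, hence m ≤ k. k ≤ m, so m = k. Since k = j, m = j. w divides f and f divides w, hence w = f. m divides w, so m divides f. f divides n, so m divides n. Since m = j, j divides n. j divides u, so j divides n + u.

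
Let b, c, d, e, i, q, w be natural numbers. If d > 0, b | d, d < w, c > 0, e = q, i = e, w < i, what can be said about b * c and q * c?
b * c < q * c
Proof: Because i = e and e = q, i = q. From b | d and d > 0, b ≤ d. d < w and w < i, thus d < i. b ≤ d, so b < i. i = q, so b < q. c > 0, so b * c < q * c.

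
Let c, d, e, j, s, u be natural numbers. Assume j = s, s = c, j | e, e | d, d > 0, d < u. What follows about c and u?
c < u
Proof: j = s and s = c, hence j = c. Because j | e and e | d, j | d. Since j = c, c | d. d > 0, so c ≤ d. Since d < u, c < u.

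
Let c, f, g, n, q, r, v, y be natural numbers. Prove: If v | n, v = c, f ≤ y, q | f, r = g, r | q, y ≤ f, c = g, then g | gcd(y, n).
Because f ≤ y and y ≤ f, f = y. r = g and r | q, so g | q. Because q | f, g | f. f = y, so g | y. v = c and c = g, therefore v = g. v | n, so g | n. Since g | y, g | gcd(y, n).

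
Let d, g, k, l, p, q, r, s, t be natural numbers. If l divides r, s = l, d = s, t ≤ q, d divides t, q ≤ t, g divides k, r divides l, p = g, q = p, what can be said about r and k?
r divides k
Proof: l divides r and r divides l, therefore l = r. Because q = p and p = g, q = g. t ≤ q and q ≤ t, hence t = q. d = s and d divides t, so s divides t. t = q, so s divides q. Since q = g, s divides g. From g divides k, s divides k. Since s = l, l divides k. Since l = r, r divides k.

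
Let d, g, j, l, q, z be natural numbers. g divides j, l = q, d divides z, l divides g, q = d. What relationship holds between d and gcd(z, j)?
d divides gcd(z, j)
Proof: Because l = q and q = d, l = d. l divides g and g divides j, therefore l divides j. l = d, so d divides j. Since d divides z, d divides gcd(z, j).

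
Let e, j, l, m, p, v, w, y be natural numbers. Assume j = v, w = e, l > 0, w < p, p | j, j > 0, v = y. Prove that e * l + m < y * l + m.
Because j = v and v = y, j = y. Since w = e and w < p, e < p. p | j and j > 0, thus p ≤ j. e < p, so e < j. Since j = y, e < y. Since l > 0, e * l < y * l. Then e * l + m < y * l + m.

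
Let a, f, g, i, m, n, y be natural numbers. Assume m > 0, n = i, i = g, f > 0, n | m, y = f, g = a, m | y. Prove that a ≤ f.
Since n = i and i = g, n = g. n | m and m > 0, so n ≤ m. From n = g, g ≤ m. y = f and m | y, so m | f. Since f > 0, m ≤ f. Since g ≤ m, g ≤ f. Since g = a, a ≤ f.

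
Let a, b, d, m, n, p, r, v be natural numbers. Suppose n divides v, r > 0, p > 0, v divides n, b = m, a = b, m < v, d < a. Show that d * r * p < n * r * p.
Because a = b and b = m, a = m. Because d < a, d < m. From v divides n and n divides v, v = n. m < v, so m < n. d < m, so d < n. Since r > 0, by multiplying by a positive, d * r < n * r. Combining with p > 0, by multiplying by a positive, d * r * p < n * r * p.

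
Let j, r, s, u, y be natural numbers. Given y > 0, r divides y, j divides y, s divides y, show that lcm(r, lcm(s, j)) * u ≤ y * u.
s divides y and j divides y, so lcm(s, j) divides y. r divides y, so lcm(r, lcm(s, j)) divides y. y > 0, so lcm(r, lcm(s, j)) ≤ y. By multiplying by a non-negative, lcm(r, lcm(s, j)) * u ≤ y * u.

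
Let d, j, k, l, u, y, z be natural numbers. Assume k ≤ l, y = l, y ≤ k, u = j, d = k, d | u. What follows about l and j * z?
l | j * z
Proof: From y = l and y ≤ k, l ≤ k. k ≤ l, so k = l. From d = k and d | u, k | u. u = j, so k | j. Since k = l, l | j. Then l | j * z.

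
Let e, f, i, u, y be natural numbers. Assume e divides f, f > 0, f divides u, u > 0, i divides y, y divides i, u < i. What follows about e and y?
e < y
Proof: From e divides f and f > 0, e ≤ f. From f divides u and u > 0, f ≤ u. e ≤ f, so e ≤ u. i divides y and y divides i, hence i = y. u < i, so u < y. Since e ≤ u, e < y.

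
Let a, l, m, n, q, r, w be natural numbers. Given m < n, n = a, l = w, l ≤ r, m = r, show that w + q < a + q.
l = w and l ≤ r, therefore w ≤ r. Because m = r and m < n, r < n. w ≤ r, so w < n. n = a, so w < a. Then w + q < a + q.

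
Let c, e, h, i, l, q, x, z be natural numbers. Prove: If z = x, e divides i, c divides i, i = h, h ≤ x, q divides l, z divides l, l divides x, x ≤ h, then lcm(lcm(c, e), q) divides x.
From h ≤ x and x ≤ h, h = x. i = h, so i = x. c divides i and e divides i, hence lcm(c, e) divides i. Because i = x, lcm(c, e) divides x. z = x and z divides l, therefore x divides l. l divides x, so l = x. q divides l, so q divides x. From lcm(c, e) divides x, lcm(lcm(c, e), q) divides x.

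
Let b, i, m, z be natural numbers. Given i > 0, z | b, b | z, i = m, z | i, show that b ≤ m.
z | b and b | z, therefore z = b. z | i and i > 0, therefore z ≤ i. Since i = m, z ≤ m. From z = b, b ≤ m.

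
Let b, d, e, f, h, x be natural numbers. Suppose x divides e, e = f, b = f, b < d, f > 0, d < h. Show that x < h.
Because e = f and x divides e, x divides f. f > 0, so x ≤ f. From b < d and d < h, b < h. Since b = f, f < h. Since x ≤ f, x < h.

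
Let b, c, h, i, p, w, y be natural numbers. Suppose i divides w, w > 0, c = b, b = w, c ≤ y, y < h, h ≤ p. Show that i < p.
Because i divides w and w > 0, i ≤ w. From c = b and b = w, c = w. Because c ≤ y and y < h, c < h. Since c = w, w < h. h ≤ p, so w < p. i ≤ w, so i < p.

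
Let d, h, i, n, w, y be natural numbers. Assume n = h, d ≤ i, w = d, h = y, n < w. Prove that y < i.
n = h and h = y, so n = y. Because w = d and n < w, n < d. Since n = y, y < d. Since d ≤ i, y < i.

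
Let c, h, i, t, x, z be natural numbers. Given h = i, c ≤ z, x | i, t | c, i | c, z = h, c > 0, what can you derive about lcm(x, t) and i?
lcm(x, t) | i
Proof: From z = h and c ≤ z, c ≤ h. h = i, so c ≤ i. From i | c and c > 0, i ≤ c. c ≤ i, so c = i. Since t | c, t | i. x | i, so lcm(x, t) | i.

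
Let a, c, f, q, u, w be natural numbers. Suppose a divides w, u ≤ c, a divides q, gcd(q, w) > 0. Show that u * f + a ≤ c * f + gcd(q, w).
From u ≤ c, by multiplying by a non-negative, u * f ≤ c * f. Because a divides q and a divides w, a divides gcd(q, w). Since gcd(q, w) > 0, a ≤ gcd(q, w). Since u * f ≤ c * f, u * f + a ≤ c * f + gcd(q, w).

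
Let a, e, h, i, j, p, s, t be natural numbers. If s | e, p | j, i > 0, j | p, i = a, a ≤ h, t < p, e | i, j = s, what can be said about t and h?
t < h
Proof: p | j and j | p, hence p = j. j = s, so p = s. Since t < p, t < s. s | e and e | i, so s | i. i > 0, so s ≤ i. From i = a, s ≤ a. Since a ≤ h, s ≤ h. Since t < s, t < h.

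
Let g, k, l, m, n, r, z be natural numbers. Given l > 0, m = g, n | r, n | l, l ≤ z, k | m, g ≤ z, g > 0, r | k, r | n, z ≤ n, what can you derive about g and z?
g = z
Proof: r | n and n | r, thus r = n. Because n | l and l > 0, n ≤ l. l ≤ z, so n ≤ z. z ≤ n, so n = z. Since r = n, r = z. Since m = g and k | m, k | g. r | k, so r | g. Because g > 0, r ≤ g. From r = z, z ≤ g. From g ≤ z, g = z.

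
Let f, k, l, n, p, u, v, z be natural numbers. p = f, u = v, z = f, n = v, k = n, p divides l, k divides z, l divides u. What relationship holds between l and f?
l = f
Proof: p = f and p divides l, thus f divides l. u = v and l divides u, thus l divides v. Because k = n and n = v, k = v. Since k divides z, v divides z. l divides v, so l divides z. Since z = f, l divides f. f divides l, so f = l. Then l = f.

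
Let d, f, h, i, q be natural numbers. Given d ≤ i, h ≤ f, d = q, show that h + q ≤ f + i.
Since d = q and d ≤ i, q ≤ i. h ≤ f, so h + q ≤ f + i.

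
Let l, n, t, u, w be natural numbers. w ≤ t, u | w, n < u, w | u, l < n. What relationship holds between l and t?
l < t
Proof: w | u and u | w, so w = u. Since w ≤ t, u ≤ t. n < u, so n < t. Since l < n, l < t.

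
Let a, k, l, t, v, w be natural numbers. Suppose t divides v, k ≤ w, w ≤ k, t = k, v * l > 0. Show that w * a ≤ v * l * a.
k ≤ w and w ≤ k, so k = w. Since t = k and t divides v, k divides v. k = w, so w divides v. Then w divides v * l. v * l > 0, so w ≤ v * l. By multiplying by a non-negative, w * a ≤ v * l * a.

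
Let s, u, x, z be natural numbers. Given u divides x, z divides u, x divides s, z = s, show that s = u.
Because z = s and z divides u, s divides u. u divides x and x divides s, hence u divides s. Since s divides u, s = u.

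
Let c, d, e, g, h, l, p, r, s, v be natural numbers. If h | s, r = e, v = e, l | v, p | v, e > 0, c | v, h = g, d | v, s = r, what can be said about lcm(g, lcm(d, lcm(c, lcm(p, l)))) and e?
lcm(g, lcm(d, lcm(c, lcm(p, l)))) ≤ e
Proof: Since s = r and r = e, s = e. Because h = g and h | s, g | s. Since s = e, g | e. Since p | v and l | v, lcm(p, l) | v. Since c | v, lcm(c, lcm(p, l)) | v. d | v, so lcm(d, lcm(c, lcm(p, l))) | v. Because v = e, lcm(d, lcm(c, lcm(p, l))) | e. g | e, so lcm(g, lcm(d, lcm(c, lcm(p, l)))) | e. e > 0, so lcm(g, lcm(d, lcm(c, lcm(p, l)))) ≤ e.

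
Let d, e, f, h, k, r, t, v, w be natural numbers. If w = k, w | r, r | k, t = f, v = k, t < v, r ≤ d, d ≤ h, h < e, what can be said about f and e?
f < e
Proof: From w = k and w | r, k | r. Since r | k, k = r. Because v = k and t < v, t < k. t = f, so f < k. k = r, so f < r. r ≤ d and d ≤ h, so r ≤ h. h < e, so r < e. Since f < r, f < e.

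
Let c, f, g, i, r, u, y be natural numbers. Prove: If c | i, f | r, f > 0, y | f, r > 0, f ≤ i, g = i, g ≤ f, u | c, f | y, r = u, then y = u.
From y | f and f | y, y = f. f | r and r > 0, thus f ≤ r. From r = u, f ≤ u. g = i and g ≤ f, so i ≤ f. Since f ≤ i, i = f. u | c and c | i, hence u | i. Since i = f, u | f. Since f > 0, u ≤ f. Since f ≤ u, f = u. Since y = f, y = u.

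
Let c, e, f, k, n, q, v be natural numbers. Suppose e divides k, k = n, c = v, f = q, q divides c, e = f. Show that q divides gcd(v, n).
Since c = v and q divides c, q divides v. e = f and e divides k, therefore f divides k. Since k = n, f divides n. f = q, so q divides n. From q divides v, q divides gcd(v, n).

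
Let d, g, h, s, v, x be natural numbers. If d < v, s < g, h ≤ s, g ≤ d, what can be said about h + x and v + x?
h + x < v + x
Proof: h ≤ s and s < g, thus h < g. g ≤ d and d < v, thus g < v. h < g, so h < v. Then h + x < v + x.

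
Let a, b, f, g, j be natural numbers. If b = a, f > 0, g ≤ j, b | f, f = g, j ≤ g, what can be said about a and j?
a ≤ j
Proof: Since g ≤ j and j ≤ g, g = j. Since f = g, f = j. b = a and b | f, therefore a | f. f > 0, so a ≤ f. f = j, so a ≤ j.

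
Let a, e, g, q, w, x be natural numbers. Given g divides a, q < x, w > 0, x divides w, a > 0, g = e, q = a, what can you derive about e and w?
e < w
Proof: g = e and g divides a, so e divides a. From a > 0, e ≤ a. From q = a and q < x, a < x. Since e ≤ a, e < x. From x divides w and w > 0, x ≤ w. e < x, so e < w.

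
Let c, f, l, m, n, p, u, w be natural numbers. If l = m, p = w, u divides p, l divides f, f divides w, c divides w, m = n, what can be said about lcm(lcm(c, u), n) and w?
lcm(lcm(c, u), n) divides w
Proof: From p = w and u divides p, u divides w. Since c divides w, lcm(c, u) divides w. Because l = m and m = n, l = n. Because l divides f and f divides w, l divides w. From l = n, n divides w. Since lcm(c, u) divides w, lcm(lcm(c, u), n) divides w.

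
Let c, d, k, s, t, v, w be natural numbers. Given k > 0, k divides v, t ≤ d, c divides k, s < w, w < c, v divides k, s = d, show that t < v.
Since k divides v and v divides k, k = v. s < w and w < c, thus s < c. s = d, so d < c. Since t ≤ d, t < c. Since c divides k and k > 0, c ≤ k. Since t < c, t < k. k = v, so t < v.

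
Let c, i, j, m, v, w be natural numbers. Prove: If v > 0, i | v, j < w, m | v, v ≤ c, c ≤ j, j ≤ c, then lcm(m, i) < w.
m | v and i | v, so lcm(m, i) | v. Since v > 0, lcm(m, i) ≤ v. j ≤ c and c ≤ j, therefore j = c. Since j < w, c < w. v ≤ c, so v < w. lcm(m, i) ≤ v, so lcm(m, i) < w.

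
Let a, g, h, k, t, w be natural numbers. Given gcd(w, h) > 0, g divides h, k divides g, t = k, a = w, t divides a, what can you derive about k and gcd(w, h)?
k ≤ gcd(w, h)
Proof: a = w and t divides a, therefore t divides w. From t = k, k divides w. k divides g and g divides h, so k divides h. k divides w, so k divides gcd(w, h). Because gcd(w, h) > 0, k ≤ gcd(w, h).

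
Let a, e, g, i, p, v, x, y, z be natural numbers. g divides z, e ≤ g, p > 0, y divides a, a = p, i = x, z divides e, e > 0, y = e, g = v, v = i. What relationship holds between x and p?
x ≤ p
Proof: From g divides z and z divides e, g divides e. Since e > 0, g ≤ e. Since e ≤ g, e = g. g = v, so e = v. Since v = i, e = i. Since i = x, e = x. a = p and y divides a, hence y divides p. y = e, so e divides p. p > 0, so e ≤ p. Since e = x, x ≤ p.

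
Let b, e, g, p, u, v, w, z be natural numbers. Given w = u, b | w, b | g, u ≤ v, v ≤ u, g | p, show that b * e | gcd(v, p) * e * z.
Since u ≤ v and v ≤ u, u = v. w = u and b | w, hence b | u. u = v, so b | v. Because b | g and g | p, b | p. b | v, so b | gcd(v, p). Then b * e | gcd(v, p) * e. Then b * e | gcd(v, p) * e * z.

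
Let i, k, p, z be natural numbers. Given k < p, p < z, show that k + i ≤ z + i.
k < p and p < z, therefore k < z. Then k + i < z + i. Then k + i ≤ z + i.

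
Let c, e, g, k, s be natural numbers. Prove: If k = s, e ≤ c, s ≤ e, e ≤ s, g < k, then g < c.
Since k = s and g < k, g < s. e ≤ s and s ≤ e, hence e = s. Since e ≤ c, s ≤ c. g < s, so g < c.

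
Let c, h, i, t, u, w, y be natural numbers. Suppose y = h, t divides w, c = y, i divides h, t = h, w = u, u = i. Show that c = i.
c = y and y = h, therefore c = h. From w = u and t divides w, t divides u. Since t = h, h divides u. Since u = i, h divides i. Since i divides h, h = i. c = h, so c = i.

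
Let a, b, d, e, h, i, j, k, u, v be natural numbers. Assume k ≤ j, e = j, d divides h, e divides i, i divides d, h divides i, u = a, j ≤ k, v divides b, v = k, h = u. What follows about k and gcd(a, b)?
k divides gcd(a, b)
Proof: i divides d and d divides h, therefore i divides h. Since h divides i, i = h. From h = u, i = u. Since u = a, i = a. j ≤ k and k ≤ j, thus j = k. e = j and e divides i, so j divides i. Since j = k, k divides i. i = a, so k divides a. Because v = k and v divides b, k divides b. k divides a, so k divides gcd(a, b).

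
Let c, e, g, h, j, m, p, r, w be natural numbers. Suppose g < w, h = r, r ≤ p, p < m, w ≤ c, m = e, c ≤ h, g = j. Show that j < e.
g = j and g < w, so j < w. Because w ≤ c, j < c. h = r and c ≤ h, thus c ≤ r. j < c, so j < r. Since r ≤ p and p < m, r < m. m = e, so r < e. Since j < r, j < e.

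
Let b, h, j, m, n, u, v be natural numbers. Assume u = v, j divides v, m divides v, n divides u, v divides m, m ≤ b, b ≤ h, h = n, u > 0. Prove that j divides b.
m divides v and v divides m, hence m = v. m ≤ b, so v ≤ b. Because h = n and b ≤ h, b ≤ n. Because n divides u and u > 0, n ≤ u. u = v, so n ≤ v. b ≤ n, so b ≤ v. Since v ≤ b, v = b. Since j divides v, j divides b.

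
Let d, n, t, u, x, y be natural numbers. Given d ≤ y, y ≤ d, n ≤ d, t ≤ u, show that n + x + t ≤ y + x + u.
d ≤ y and y ≤ d, so d = y. Since n ≤ d, n ≤ y. Then n + x ≤ y + x. t ≤ u, so n + x + t ≤ y + x + u.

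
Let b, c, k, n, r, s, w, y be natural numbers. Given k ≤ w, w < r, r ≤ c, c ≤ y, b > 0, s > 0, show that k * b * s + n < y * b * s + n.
Since k ≤ w and w < r, k < r. r ≤ c and c ≤ y, so r ≤ y. Since k < r, k < y. Combining with b > 0, by multiplying by a positive, k * b < y * b. Since s > 0, by multiplying by a positive, k * b * s < y * b * s. Then k * b * s + n < y * b * s + n.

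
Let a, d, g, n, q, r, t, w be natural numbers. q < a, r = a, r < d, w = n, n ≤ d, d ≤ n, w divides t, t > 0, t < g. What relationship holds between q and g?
q < g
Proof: r = a and r < d, thus a < d. Because q < a, q < d. n ≤ d and d ≤ n, thus n = d. Since w = n, w = d. w divides t and t > 0, hence w ≤ t. w = d, so d ≤ t. Because q < d, q < t. Because t < g, q < g.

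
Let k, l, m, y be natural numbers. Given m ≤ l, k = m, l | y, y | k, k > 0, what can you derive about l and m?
l = m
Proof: Since l | y and y | k, l | k. Since k > 0, l ≤ k. Since k = m, l ≤ m. m ≤ l, so m = l. Then l = m.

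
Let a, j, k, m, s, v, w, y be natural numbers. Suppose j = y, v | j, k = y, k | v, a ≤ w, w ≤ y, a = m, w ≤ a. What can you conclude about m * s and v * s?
m * s ≤ v * s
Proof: k = y and k | v, hence y | v. j = y and v | j, therefore v | y. y | v, so y = v. w ≤ a and a ≤ w, so w = a. Since a = m, w = m. Since w ≤ y, m ≤ y. y = v, so m ≤ v. Then m * s ≤ v * s.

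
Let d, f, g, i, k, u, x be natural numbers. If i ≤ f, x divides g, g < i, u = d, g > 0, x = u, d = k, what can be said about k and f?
k < f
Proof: Since x = u and u = d, x = d. d = k, so x = k. Since x divides g, k divides g. Since g > 0, k ≤ g. g < i and i ≤ f, so g < f. k ≤ g, so k < f.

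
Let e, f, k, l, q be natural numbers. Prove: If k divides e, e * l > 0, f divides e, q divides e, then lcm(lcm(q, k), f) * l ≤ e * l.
q divides e and k divides e, so lcm(q, k) divides e. f divides e, so lcm(lcm(q, k), f) divides e. Then lcm(lcm(q, k), f) * l divides e * l. From e * l > 0, lcm(lcm(q, k), f) * l ≤ e * l.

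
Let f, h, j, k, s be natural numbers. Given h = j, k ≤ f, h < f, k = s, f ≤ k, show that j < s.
f ≤ k and k ≤ f, thus f = k. k = s, so f = s. From h = j and h < f, j < f. Since f = s, j < s.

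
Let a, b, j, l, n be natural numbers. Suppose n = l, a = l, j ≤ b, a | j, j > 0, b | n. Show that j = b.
n = l and b | n, thus b | l. Since a = l and a | j, l | j. b | l, so b | j. Since j > 0, b ≤ j. Since j ≤ b, j = b.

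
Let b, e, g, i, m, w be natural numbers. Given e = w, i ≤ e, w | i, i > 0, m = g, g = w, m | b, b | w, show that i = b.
From e = w and i ≤ e, i ≤ w. w | i and i > 0, so w ≤ i. i ≤ w, so i = w. m = g and g = w, thus m = w. Since m | b, w | b. b | w, so w = b. i = w, so i = b.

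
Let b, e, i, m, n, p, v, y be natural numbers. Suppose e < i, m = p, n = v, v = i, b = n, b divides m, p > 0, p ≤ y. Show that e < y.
n = v and v = i, thus n = i. b = n and b divides m, therefore n divides m. Since n = i, i divides m. Since m = p, i divides p. p > 0, so i ≤ p. Since e < i, e < p. p ≤ y, so e < y.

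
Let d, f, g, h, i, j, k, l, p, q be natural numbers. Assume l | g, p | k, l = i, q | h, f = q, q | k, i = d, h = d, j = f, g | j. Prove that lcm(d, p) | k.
From h = d and q | h, q | d. l = i and i = d, so l = d. From l | g, d | g. j = f and f = q, thus j = q. Since g | j, g | q. Since d | g, d | q. q | d, so q = d. q | k, so d | k. p | k, so lcm(d, p) | k.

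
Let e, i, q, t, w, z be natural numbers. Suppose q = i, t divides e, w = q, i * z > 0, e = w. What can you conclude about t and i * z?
t ≤ i * z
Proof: Because w = q and q = i, w = i. From e = w, e = i. t divides e, so t divides i. Then t divides i * z. i * z > 0, so t ≤ i * z.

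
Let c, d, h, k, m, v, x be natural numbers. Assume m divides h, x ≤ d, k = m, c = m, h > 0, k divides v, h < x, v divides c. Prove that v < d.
Because k = m and k divides v, m divides v. c = m and v divides c, therefore v divides m. Since m divides v, m = v. m divides h and h > 0, hence m ≤ h. From m = v, v ≤ h. h < x and x ≤ d, so h < d. v ≤ h, so v < d.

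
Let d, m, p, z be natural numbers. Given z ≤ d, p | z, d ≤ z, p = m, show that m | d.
Since z ≤ d and d ≤ z, z = d. p | z, so p | d. Since p = m, m | d.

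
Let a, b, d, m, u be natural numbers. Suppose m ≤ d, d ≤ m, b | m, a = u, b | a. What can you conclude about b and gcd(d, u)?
b | gcd(d, u)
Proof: m ≤ d and d ≤ m, thus m = d. Since b | m, b | d. a = u and b | a, hence b | u. b | d, so b | gcd(d, u).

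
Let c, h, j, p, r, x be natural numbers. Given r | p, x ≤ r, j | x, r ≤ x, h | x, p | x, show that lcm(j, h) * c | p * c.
From r ≤ x and x ≤ r, r = x. Since r | p, x | p. Since p | x, x = p. j | x and h | x, so lcm(j, h) | x. x = p, so lcm(j, h) | p. Then lcm(j, h) * c | p * c.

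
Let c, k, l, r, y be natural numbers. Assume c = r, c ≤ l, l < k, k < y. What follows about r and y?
r < y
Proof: c = r and c ≤ l, therefore r ≤ l. l < k and k < y, therefore l < y. Because r ≤ l, r < y.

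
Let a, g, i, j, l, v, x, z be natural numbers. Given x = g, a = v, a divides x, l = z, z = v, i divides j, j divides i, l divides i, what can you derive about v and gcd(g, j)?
v divides gcd(g, j)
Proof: From a = v and a divides x, v divides x. From x = g, v divides g. l = z and z = v, so l = v. i divides j and j divides i, therefore i = j. From l divides i, l divides j. l = v, so v divides j. v divides g, so v divides gcd(g, j).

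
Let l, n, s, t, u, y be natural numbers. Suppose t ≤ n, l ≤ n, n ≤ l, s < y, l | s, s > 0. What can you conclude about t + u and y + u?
t + u < y + u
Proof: From l ≤ n and n ≤ l, l = n. Since l | s, n | s. s > 0, so n ≤ s. Since t ≤ n, t ≤ s. s < y, so t < y. Then t + u < y + u.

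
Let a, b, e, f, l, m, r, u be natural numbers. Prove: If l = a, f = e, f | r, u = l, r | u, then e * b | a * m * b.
From f = e and f | r, e | r. From u = l and r | u, r | l. e | r, so e | l. Since l = a, e | a. Then e | a * m. Then e * b | a * m * b.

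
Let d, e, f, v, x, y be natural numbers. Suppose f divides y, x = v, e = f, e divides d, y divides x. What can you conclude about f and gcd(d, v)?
f divides gcd(d, v)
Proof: e = f and e divides d, therefore f divides d. From x = v and y divides x, y divides v. f divides y, so f divides v. Since f divides d, f divides gcd(d, v).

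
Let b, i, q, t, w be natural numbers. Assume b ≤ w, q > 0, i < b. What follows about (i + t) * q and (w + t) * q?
(i + t) * q < (w + t) * q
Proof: i < b and b ≤ w, so i < w. Then i + t < w + t. q > 0, so (i + t) * q < (w + t) * q.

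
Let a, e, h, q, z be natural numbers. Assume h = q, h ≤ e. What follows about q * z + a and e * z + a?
q * z + a ≤ e * z + a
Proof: From h = q and h ≤ e, q ≤ e. Then q * z ≤ e * z. Then q * z + a ≤ e * z + a.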